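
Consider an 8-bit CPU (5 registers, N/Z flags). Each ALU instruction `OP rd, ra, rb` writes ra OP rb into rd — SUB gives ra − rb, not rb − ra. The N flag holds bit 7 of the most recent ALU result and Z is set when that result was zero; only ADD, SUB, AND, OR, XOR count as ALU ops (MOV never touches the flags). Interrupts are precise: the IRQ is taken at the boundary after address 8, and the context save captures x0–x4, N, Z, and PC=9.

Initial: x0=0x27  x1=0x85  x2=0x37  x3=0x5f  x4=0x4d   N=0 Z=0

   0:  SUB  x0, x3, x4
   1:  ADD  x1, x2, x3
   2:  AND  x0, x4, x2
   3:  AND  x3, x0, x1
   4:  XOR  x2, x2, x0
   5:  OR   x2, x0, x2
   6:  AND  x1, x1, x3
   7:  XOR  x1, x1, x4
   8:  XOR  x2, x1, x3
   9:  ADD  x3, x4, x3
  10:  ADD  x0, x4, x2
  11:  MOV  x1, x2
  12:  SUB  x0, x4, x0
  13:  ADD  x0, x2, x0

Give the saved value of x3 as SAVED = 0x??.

after  0: x0=0x12 x1=0x85 x2=0x37 x3=0x5f x4=0x4d  N=0 Z=0
after  1: x0=0x12 x1=0x96 x2=0x37 x3=0x5f x4=0x4d  N=1 Z=0
after  2: x0=0x05 x1=0x96 x2=0x37 x3=0x5f x4=0x4d  N=0 Z=0
after  3: x0=0x05 x1=0x96 x2=0x37 x3=0x04 x4=0x4d  N=0 Z=0
after  4: x0=0x05 x1=0x96 x2=0x32 x3=0x04 x4=0x4d  N=0 Z=0
after  5: x0=0x05 x1=0x96 x2=0x37 x3=0x04 x4=0x4d  N=0 Z=0
after  6: x0=0x05 x1=0x04 x2=0x37 x3=0x04 x4=0x4d  N=0 Z=0
after  7: x0=0x05 x1=0x49 x2=0x37 x3=0x04 x4=0x4d  N=0 Z=0
after  8: x0=0x05 x1=0x49 x2=0x4d x3=0x04 x4=0x4d  N=0 Z=0
-- IRQ taken; context saved, return-PC = 9 --

SAVED = 0x04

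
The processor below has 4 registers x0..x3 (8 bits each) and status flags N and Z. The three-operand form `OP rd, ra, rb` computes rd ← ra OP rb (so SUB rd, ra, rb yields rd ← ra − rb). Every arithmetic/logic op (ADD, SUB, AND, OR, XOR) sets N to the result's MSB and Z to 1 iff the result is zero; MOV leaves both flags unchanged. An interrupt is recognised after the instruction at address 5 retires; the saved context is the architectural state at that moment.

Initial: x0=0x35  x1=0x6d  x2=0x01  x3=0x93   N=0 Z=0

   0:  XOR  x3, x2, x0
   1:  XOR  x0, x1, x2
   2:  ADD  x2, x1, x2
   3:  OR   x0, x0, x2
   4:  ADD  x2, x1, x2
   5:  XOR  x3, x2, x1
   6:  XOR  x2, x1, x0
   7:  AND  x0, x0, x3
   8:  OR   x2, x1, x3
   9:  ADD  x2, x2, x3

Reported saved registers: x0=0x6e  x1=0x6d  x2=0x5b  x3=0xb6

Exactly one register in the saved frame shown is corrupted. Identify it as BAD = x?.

BAD = x2

after  0: x0=0x35 x1=0x6d x2=0x01 x3=0x34  N=0 Z=0
after  1: x0=0x6c x1=0x6d x2=0x01 x3=0x34  N=0 Z=0
after  2: x0=0x6c x1=0x6d x2=0x6e x3=0x34  N=0 Z=0
after  3: x0=0x6e x1=0x6d x2=0x6e x3=0x34  N=0 Z=0
after  4: x0=0x6e x1=0x6d x2=0xdb x3=0x34  N=1 Z=0
after  5: x0=0x6e x1=0x6d x2=0xdb x3=0xb6  N=1 Z=0
-- IRQ taken; context saved, return-PC = 6 --
mismatch: x2: reported 0x5b vs actual 0xdb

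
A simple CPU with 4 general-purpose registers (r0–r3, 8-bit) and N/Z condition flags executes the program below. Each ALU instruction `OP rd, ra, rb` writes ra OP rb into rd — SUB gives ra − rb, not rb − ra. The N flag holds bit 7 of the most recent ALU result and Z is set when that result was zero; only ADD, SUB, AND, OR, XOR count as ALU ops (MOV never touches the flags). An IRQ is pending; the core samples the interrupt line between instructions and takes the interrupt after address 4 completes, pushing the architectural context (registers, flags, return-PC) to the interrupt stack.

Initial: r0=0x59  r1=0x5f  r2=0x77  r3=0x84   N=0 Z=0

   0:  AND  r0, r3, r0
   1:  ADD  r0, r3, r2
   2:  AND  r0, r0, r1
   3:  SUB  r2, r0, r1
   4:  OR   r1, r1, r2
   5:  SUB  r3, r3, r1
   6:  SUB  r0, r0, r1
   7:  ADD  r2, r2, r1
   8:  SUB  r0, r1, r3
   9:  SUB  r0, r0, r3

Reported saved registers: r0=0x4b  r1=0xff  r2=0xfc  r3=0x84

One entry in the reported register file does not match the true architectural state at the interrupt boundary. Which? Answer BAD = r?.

BAD = r0

after  0: r0=0x00 r1=0x5f r2=0x77 r3=0x84  N=0 Z=1
after  1: r0=0xfb r1=0x5f r2=0x77 r3=0x84  N=1 Z=0
after  2: r0=0x5b r1=0x5f r2=0x77 r3=0x84  N=0 Z=0
after  3: r0=0x5b r1=0x5f r2=0xfc r3=0x84  N=1 Z=0
after  4: r0=0x5b r1=0xff r2=0xfc r3=0x84  N=1 Z=0
-- IRQ taken; context saved, return-PC = 5 --
mismatch: r0: reported 0x4b vs actual 0x5b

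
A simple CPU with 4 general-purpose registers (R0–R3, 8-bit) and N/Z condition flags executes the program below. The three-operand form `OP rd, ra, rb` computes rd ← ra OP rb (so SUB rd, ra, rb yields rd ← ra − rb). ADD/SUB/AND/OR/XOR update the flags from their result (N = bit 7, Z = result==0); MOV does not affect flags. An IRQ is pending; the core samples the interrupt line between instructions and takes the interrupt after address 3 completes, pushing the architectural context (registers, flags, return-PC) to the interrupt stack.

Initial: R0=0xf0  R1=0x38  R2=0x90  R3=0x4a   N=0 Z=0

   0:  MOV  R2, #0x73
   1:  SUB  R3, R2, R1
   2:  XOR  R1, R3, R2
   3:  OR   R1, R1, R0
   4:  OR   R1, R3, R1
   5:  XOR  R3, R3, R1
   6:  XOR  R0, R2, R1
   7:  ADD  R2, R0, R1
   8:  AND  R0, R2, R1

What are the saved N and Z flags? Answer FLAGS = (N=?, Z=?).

FLAGS = (N=1, Z=0)

after  0: R0=0xf0 R1=0x38 R2=0x73 R3=0x4a  N=0 Z=0
after  1: R0=0xf0 R1=0x38 R2=0x73 R3=0x3b  N=0 Z=0
after  2: R0=0xf0 R1=0x48 R2=0x73 R3=0x3b  N=0 Z=0
after  3: R0=0xf0 R1=0xf8 R2=0x73 R3=0x3b  N=1 Z=0
-- IRQ taken; context saved, return-PC = 4 --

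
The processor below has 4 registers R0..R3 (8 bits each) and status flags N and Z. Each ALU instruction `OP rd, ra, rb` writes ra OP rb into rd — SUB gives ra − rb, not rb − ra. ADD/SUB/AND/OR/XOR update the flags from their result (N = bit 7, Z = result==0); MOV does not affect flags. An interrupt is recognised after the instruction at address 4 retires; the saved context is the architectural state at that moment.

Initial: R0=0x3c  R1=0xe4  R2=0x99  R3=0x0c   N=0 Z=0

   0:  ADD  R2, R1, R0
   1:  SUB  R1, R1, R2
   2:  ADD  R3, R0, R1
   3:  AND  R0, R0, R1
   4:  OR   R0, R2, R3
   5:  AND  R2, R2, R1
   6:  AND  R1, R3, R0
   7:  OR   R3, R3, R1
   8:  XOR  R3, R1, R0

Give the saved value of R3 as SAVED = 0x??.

after  0: R0=0x3c R1=0xe4 R2=0x20 R3=0x0c  N=0 Z=0
after  1: R0=0x3c R1=0xc4 R2=0x20 R3=0x0c  N=1 Z=0
after  2: R0=0x3c R1=0xc4 R2=0x20 R3=0x00  N=0 Z=1
after  3: R0=0x04 R1=0xc4 R2=0x20 R3=0x00  N=0 Z=0
after  4: R0=0x20 R1=0xc4 R2=0x20 R3=0x00  N=0 Z=0
-- IRQ taken; context saved, return-PC = 5 --

SAVED = 0x00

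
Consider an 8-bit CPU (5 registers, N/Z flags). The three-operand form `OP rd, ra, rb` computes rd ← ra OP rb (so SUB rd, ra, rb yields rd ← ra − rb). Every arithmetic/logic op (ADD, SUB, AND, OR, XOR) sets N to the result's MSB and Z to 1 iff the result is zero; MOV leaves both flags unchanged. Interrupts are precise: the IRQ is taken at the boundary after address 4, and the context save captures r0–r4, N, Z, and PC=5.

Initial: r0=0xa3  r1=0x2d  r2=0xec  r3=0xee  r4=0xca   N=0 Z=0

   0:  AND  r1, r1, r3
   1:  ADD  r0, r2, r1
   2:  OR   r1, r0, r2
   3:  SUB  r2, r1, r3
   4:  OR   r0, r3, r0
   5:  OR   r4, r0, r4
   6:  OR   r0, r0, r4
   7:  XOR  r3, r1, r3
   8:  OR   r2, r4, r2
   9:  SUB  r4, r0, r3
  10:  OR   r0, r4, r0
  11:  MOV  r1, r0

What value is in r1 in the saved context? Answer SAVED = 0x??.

SAVED = 0xfc

after  0: r0=0xa3 r1=0x2c r2=0xec r3=0xee r4=0xca  N=0 Z=0
after  1: r0=0x18 r1=0x2c r2=0xec r3=0xee r4=0xca  N=0 Z=0
after  2: r0=0x18 r1=0xfc r2=0xec r3=0xee r4=0xca  N=1 Z=0
after  3: r0=0x18 r1=0xfc r2=0x0e r3=0xee r4=0xca  N=0 Z=0
after  4: r0=0xfe r1=0xfc r2=0x0e r3=0xee r4=0xca  N=1 Z=0
-- IRQ taken; context saved, return-PC = 5 --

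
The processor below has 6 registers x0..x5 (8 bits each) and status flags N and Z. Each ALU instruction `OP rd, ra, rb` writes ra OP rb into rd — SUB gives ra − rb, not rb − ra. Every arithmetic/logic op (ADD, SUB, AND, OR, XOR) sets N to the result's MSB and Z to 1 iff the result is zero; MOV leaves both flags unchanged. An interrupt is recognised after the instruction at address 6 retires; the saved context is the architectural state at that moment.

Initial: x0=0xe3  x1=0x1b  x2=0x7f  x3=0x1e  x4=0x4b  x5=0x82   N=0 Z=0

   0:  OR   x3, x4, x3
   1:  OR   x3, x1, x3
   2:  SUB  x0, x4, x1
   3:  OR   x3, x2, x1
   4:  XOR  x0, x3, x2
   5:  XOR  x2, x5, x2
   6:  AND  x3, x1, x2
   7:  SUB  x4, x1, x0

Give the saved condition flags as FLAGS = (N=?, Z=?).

FLAGS = (N=0, Z=0)

after  0: x0=0xe3 x1=0x1b x2=0x7f x3=0x5f x4=0x4b x5=0x82  N=0 Z=0
after  1: x0=0xe3 x1=0x1b x2=0x7f x3=0x5f x4=0x4b x5=0x82  N=0 Z=0
after  2: x0=0x30 x1=0x1b x2=0x7f x3=0x5f x4=0x4b x5=0x82  N=0 Z=0
after  3: x0=0x30 x1=0x1b x2=0x7f x3=0x7f x4=0x4b x5=0x82  N=0 Z=0
after  4: x0=0x00 x1=0x1b x2=0x7f x3=0x7f x4=0x4b x5=0x82  N=0 Z=1
after  5: x0=0x00 x1=0x1b x2=0xfd x3=0x7f x4=0x4b x5=0x82  N=1 Z=0
after  6: x0=0x00 x1=0x1b x2=0xfd x3=0x19 x4=0x4b x5=0x82  N=0 Z=0
-- IRQ taken; context saved, return-PC = 7 --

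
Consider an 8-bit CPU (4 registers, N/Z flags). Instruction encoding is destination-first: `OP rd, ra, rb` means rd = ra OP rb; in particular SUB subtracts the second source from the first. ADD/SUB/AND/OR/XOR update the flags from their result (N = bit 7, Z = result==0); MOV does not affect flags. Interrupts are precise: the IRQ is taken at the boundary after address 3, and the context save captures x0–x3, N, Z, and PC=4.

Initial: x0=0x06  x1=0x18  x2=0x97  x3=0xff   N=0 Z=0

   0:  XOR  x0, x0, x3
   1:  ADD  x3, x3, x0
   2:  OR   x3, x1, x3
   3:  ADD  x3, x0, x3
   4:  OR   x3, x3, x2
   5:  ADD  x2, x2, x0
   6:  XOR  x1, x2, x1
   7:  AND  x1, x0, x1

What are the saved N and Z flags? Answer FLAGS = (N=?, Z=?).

after  0: x0=0xf9 x1=0x18 x2=0x97 x3=0xff  N=1 Z=0
after  1: x0=0xf9 x1=0x18 x2=0x97 x3=0xf8  N=1 Z=0
after  2: x0=0xf9 x1=0x18 x2=0x97 x3=0xf8  N=1 Z=0
after  3: x0=0xf9 x1=0x18 x2=0x97 x3=0xf1  N=1 Z=0
-- IRQ taken; context saved, return-PC = 4 --

FLAGS = (N=1, Z=0)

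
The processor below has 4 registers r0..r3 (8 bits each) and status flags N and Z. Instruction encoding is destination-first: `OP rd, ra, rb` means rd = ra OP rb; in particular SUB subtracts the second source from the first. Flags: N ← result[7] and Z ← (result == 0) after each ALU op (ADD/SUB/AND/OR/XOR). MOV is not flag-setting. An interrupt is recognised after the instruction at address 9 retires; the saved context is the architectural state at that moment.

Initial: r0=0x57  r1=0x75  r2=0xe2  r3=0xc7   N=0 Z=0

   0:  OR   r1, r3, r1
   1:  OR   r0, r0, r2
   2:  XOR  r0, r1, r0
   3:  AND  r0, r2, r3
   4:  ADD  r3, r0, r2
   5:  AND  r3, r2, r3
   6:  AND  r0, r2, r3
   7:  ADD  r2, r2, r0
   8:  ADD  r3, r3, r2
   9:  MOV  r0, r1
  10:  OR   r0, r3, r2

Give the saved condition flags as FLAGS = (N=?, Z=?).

after  0: r0=0x57 r1=0xf7 r2=0xe2 r3=0xc7  N=1 Z=0
after  1: r0=0xf7 r1=0xf7 r2=0xe2 r3=0xc7  N=1 Z=0
after  2: r0=0x00 r1=0xf7 r2=0xe2 r3=0xc7  N=0 Z=1
after  3: r0=0xc2 r1=0xf7 r2=0xe2 r3=0xc7  N=1 Z=0
after  4: r0=0xc2 r1=0xf7 r2=0xe2 r3=0xa4  N=1 Z=0
after  5: r0=0xc2 r1=0xf7 r2=0xe2 r3=0xa0  N=1 Z=0
after  6: r0=0xa0 r1=0xf7 r2=0xe2 r3=0xa0  N=1 Z=0
after  7: r0=0xa0 r1=0xf7 r2=0x82 r3=0xa0  N=1 Z=0
after  8: r0=0xa0 r1=0xf7 r2=0x82 r3=0x22  N=0 Z=0
after  9: r0=0xf7 r1=0xf7 r2=0x82 r3=0x22  N=0 Z=0
-- IRQ taken; context saved, return-PC = 10 --

FLAGS = (N=0, Z=0)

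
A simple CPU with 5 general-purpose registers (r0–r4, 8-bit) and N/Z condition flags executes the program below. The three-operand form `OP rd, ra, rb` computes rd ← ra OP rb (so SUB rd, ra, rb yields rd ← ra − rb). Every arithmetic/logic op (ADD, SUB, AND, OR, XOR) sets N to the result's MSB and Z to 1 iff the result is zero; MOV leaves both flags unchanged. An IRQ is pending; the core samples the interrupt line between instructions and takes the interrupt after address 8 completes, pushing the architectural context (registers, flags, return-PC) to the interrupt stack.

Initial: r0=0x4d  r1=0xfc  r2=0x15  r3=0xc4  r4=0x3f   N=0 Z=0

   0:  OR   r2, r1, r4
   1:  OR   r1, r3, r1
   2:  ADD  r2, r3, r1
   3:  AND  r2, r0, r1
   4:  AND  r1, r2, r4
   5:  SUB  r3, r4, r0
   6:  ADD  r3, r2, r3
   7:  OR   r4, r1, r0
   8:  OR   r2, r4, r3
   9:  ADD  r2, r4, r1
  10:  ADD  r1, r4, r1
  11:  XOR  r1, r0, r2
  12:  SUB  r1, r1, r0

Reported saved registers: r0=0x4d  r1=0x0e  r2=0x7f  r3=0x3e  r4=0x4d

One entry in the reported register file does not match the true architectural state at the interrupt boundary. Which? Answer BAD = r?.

BAD = r1

after  0: r0=0x4d r1=0xfc r2=0xff r3=0xc4 r4=0x3f  N=1 Z=0
after  1: r0=0x4d r1=0xfc r2=0xff r3=0xc4 r4=0x3f  N=1 Z=0
after  2: r0=0x4d r1=0xfc r2=0xc0 r3=0xc4 r4=0x3f  N=1 Z=0
after  3: r0=0x4d r1=0xfc r2=0x4c r3=0xc4 r4=0x3f  N=0 Z=0
after  4: r0=0x4d r1=0x0c r2=0x4c r3=0xc4 r4=0x3f  N=0 Z=0
after  5: r0=0x4d r1=0x0c r2=0x4c r3=0xf2 r4=0x3f  N=1 Z=0
after  6: r0=0x4d r1=0x0c r2=0x4c r3=0x3e r4=0x3f  N=0 Z=0
after  7: r0=0x4d r1=0x0c r2=0x4c r3=0x3e r4=0x4d  N=0 Z=0
after  8: r0=0x4d r1=0x0c r2=0x7f r3=0x3e r4=0x4d  N=0 Z=0
-- IRQ taken; context saved, return-PC = 9 --
mismatch: r1: reported 0x0e vs actual 0x0c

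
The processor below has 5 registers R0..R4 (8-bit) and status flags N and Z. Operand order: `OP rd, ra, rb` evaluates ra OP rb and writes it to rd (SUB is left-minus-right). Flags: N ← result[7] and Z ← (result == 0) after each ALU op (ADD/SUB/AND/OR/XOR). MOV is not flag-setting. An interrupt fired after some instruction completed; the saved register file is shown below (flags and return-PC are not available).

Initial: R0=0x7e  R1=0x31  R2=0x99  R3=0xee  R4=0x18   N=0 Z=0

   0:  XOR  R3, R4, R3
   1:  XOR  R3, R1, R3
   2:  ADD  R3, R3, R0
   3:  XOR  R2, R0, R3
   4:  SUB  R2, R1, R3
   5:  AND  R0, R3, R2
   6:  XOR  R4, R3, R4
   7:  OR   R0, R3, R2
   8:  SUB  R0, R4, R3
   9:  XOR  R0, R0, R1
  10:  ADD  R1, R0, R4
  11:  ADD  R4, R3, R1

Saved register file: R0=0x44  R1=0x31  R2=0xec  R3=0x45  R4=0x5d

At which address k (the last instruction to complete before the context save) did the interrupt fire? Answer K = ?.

K = 6

after  0: R0=0x7e R1=0x31 R2=0x99 R3=0xf6 R4=0x18  N=1 Z=0
after  1: R0=0x7e R1=0x31 R2=0x99 R3=0xc7 R4=0x18  N=1 Z=0
after  2: R0=0x7e R1=0x31 R2=0x99 R3=0x45 R4=0x18  N=0 Z=0
after  3: R0=0x7e R1=0x31 R2=0x3b R3=0x45 R4=0x18  N=0 Z=0
after  4: R0=0x7e R1=0x31 R2=0xec R3=0x45 R4=0x18  N=1 Z=0
after  5: R0=0x44 R1=0x31 R2=0xec R3=0x45 R4=0x18  N=0 Z=0
after  6: R0=0x44 R1=0x31 R2=0xec R3=0x45 R4=0x5d  N=0 Z=0
-- IRQ taken; context saved, return-PC = 7 --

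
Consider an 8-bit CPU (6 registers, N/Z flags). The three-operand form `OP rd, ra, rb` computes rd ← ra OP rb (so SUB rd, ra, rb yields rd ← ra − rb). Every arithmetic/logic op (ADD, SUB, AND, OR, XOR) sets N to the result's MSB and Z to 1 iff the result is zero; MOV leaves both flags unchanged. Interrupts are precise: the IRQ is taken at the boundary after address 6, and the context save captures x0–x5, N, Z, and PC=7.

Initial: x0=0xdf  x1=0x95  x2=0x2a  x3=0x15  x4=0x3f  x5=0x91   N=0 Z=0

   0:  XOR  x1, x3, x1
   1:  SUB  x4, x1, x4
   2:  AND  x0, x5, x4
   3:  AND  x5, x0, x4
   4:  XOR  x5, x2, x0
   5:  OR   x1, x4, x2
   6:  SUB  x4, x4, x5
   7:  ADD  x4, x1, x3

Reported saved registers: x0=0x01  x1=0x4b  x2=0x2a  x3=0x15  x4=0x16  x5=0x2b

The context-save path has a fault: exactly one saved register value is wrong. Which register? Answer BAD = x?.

BAD = x1

after  0: x0=0xdf x1=0x80 x2=0x2a x3=0x15 x4=0x3f x5=0x91  N=1 Z=0
after  1: x0=0xdf x1=0x80 x2=0x2a x3=0x15 x4=0x41 x5=0x91  N=0 Z=0
after  2: x0=0x01 x1=0x80 x2=0x2a x3=0x15 x4=0x41 x5=0x91  N=0 Z=0
after  3: x0=0x01 x1=0x80 x2=0x2a x3=0x15 x4=0x41 x5=0x01  N=0 Z=0
after  4: x0=0x01 x1=0x80 x2=0x2a x3=0x15 x4=0x41 x5=0x2b  N=0 Z=0
after  5: x0=0x01 x1=0x6b x2=0x2a x3=0x15 x4=0x41 x5=0x2b  N=0 Z=0
after  6: x0=0x01 x1=0x6b x2=0x2a x3=0x15 x4=0x16 x5=0x2b  N=0 Z=0
-- IRQ taken; context saved, return-PC = 7 --
mismatch: x1: reported 0x4b vs actual 0x6b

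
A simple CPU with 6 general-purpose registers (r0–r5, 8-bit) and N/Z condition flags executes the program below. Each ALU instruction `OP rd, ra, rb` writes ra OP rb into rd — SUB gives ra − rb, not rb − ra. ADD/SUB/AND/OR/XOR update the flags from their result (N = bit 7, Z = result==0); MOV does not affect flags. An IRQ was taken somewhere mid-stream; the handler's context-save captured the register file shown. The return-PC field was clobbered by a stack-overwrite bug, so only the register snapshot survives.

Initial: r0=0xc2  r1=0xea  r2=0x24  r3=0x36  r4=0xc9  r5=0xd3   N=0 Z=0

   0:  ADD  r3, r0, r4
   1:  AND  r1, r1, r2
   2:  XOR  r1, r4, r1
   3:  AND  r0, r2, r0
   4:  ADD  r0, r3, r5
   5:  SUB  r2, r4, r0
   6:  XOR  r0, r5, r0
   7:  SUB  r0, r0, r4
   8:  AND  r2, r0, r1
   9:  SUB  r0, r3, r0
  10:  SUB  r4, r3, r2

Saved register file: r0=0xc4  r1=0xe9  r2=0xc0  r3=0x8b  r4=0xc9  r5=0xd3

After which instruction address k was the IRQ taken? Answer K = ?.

after  0: r0=0xc2 r1=0xea r2=0x24 r3=0x8b r4=0xc9 r5=0xd3  N=1 Z=0
after  1: r0=0xc2 r1=0x20 r2=0x24 r3=0x8b r4=0xc9 r5=0xd3  N=0 Z=0
after  2: r0=0xc2 r1=0xe9 r2=0x24 r3=0x8b r4=0xc9 r5=0xd3  N=1 Z=0
after  3: r0=0x00 r1=0xe9 r2=0x24 r3=0x8b r4=0xc9 r5=0xd3  N=0 Z=1
after  4: r0=0x5e r1=0xe9 r2=0x24 r3=0x8b r4=0xc9 r5=0xd3  N=0 Z=0
after  5: r0=0x5e r1=0xe9 r2=0x6b r3=0x8b r4=0xc9 r5=0xd3  N=0 Z=0
after  6: r0=0x8d r1=0xe9 r2=0x6b r3=0x8b r4=0xc9 r5=0xd3  N=1 Z=0
after  7: r0=0xc4 r1=0xe9 r2=0x6b r3=0x8b r4=0xc9 r5=0xd3  N=1 Z=0
after  8: r0=0xc4 r1=0xe9 r2=0xc0 r3=0x8b r4=0xc9 r5=0xd3  N=1 Z=0
-- IRQ taken; context saved, return-PC = 9 --

K = 8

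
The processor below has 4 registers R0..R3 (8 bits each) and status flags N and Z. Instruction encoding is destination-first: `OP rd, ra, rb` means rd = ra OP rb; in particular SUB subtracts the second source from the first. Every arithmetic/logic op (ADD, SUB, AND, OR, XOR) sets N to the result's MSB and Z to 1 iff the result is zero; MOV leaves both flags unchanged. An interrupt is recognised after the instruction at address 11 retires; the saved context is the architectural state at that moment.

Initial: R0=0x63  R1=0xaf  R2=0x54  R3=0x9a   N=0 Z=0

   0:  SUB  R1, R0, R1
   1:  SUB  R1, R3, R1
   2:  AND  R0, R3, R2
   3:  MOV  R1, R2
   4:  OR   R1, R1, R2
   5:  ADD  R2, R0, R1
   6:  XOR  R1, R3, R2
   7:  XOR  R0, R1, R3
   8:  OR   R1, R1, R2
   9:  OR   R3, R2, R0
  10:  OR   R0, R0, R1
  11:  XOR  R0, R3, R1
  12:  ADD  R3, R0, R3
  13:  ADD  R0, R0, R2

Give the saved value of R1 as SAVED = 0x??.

after  0: R0=0x63 R1=0xb4 R2=0x54 R3=0x9a  N=1 Z=0
after  1: R0=0x63 R1=0xe6 R2=0x54 R3=0x9a  N=1 Z=0
after  2: R0=0x10 R1=0xe6 R2=0x54 R3=0x9a  N=0 Z=0
after  3: R0=0x10 R1=0x54 R2=0x54 R3=0x9a  N=0 Z=0
after  4: R0=0x10 R1=0x54 R2=0x54 R3=0x9a  N=0 Z=0
after  5: R0=0x10 R1=0x54 R2=0x64 R3=0x9a  N=0 Z=0
after  6: R0=0x10 R1=0xfe R2=0x64 R3=0x9a  N=1 Z=0
after  7: R0=0x64 R1=0xfe R2=0x64 R3=0x9a  N=0 Z=0
after  8: R0=0x64 R1=0xfe R2=0x64 R3=0x9a  N=1 Z=0
after  9: R0=0x64 R1=0xfe R2=0x64 R3=0x64  N=0 Z=0
after 10: R0=0xfe R1=0xfe R2=0x64 R3=0x64  N=1 Z=0
after 11: R0=0x9a R1=0xfe R2=0x64 R3=0x64  N=1 Z=0
-- IRQ taken; context saved, return-PC = 12 --

SAVED = 0xfe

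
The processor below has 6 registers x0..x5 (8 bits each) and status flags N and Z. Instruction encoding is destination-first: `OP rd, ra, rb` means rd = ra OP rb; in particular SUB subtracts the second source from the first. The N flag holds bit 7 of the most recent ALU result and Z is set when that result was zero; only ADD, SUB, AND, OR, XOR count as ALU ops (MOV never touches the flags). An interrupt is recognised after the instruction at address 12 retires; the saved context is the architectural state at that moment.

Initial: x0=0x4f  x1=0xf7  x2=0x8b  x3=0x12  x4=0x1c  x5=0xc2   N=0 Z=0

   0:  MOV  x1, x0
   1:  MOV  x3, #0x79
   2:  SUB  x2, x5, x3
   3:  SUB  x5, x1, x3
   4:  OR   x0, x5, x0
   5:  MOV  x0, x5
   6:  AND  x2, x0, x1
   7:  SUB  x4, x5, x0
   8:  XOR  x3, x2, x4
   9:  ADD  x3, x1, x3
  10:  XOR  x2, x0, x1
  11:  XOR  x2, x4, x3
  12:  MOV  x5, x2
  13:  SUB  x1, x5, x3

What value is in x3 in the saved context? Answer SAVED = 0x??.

after  0: x0=0x4f x1=0x4f x2=0x8b x3=0x12 x4=0x1c x5=0xc2  N=0 Z=0
after  1: x0=0x4f x1=0x4f x2=0x8b x3=0x79 x4=0x1c x5=0xc2  N=0 Z=0
after  2: x0=0x4f x1=0x4f x2=0x49 x3=0x79 x4=0x1c x5=0xc2  N=0 Z=0
after  3: x0=0x4f x1=0x4f x2=0x49 x3=0x79 x4=0x1c x5=0xd6  N=1 Z=0
after  4: x0=0xdf x1=0x4f x2=0x49 x3=0x79 x4=0x1c x5=0xd6  N=1 Z=0
after  5: x0=0xd6 x1=0x4f x2=0x49 x3=0x79 x4=0x1c x5=0xd6  N=1 Z=0
after  6: x0=0xd6 x1=0x4f x2=0x46 x3=0x79 x4=0x1c x5=0xd6  N=0 Z=0
after  7: x0=0xd6 x1=0x4f x2=0x46 x3=0x79 x4=0x00 x5=0xd6  N=0 Z=1
after  8: x0=0xd6 x1=0x4f x2=0x46 x3=0x46 x4=0x00 x5=0xd6  N=0 Z=0
after  9: x0=0xd6 x1=0x4f x2=0x46 x3=0x95 x4=0x00 x5=0xd6  N=1 Z=0
after 10: x0=0xd6 x1=0x4f x2=0x99 x3=0x95 x4=0x00 x5=0xd6  N=1 Z=0
after 11: x0=0xd6 x1=0x4f x2=0x95 x3=0x95 x4=0x00 x5=0xd6  N=1 Z=0
after 12: x0=0xd6 x1=0x4f x2=0x95 x3=0x95 x4=0x00 x5=0x95  N=1 Z=0
-- IRQ taken; context saved, return-PC = 13 --

SAVED = 0x95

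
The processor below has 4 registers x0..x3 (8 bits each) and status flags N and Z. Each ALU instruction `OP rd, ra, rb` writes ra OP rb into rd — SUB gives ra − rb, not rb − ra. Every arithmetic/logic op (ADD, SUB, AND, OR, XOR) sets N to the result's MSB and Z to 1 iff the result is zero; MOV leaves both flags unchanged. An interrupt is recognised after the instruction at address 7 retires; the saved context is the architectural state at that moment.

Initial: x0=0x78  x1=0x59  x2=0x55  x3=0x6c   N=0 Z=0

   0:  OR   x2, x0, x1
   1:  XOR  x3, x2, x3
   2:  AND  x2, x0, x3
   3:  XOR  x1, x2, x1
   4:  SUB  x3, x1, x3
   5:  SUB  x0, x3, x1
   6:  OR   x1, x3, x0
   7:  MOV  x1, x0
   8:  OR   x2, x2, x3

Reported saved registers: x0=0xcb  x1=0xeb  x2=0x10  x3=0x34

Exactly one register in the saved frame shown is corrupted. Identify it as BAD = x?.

BAD = x0

after  0: x0=0x78 x1=0x59 x2=0x79 x3=0x6c  N=0 Z=0
after  1: x0=0x78 x1=0x59 x2=0x79 x3=0x15  N=0 Z=0
after  2: x0=0x78 x1=0x59 x2=0x10 x3=0x15  N=0 Z=0
after  3: x0=0x78 x1=0x49 x2=0x10 x3=0x15  N=0 Z=0
after  4: x0=0x78 x1=0x49 x2=0x10 x3=0x34  N=0 Z=0
after  5: x0=0xeb x1=0x49 x2=0x10 x3=0x34  N=1 Z=0
after  6: x0=0xeb x1=0xff x2=0x10 x3=0x34  N=1 Z=0
after  7: x0=0xeb x1=0xeb x2=0x10 x3=0x34  N=1 Z=0
-- IRQ taken; context saved, return-PC = 8 --
mismatch: x0: reported 0xcb vs actual 0xeb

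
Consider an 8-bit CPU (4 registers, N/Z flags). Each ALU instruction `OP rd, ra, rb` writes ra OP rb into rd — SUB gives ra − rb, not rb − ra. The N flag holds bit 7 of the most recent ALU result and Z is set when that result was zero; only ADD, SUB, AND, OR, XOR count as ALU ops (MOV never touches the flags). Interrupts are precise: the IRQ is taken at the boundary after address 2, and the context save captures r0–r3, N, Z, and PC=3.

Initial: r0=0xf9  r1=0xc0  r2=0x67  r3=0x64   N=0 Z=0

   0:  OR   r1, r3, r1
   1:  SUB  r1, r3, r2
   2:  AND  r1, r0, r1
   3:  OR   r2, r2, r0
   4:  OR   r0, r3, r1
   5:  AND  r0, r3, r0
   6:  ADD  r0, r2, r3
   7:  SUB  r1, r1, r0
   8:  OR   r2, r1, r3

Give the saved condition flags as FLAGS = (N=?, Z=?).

FLAGS = (N=1, Z=0)

after  0: r0=0xf9 r1=0xe4 r2=0x67 r3=0x64  N=1 Z=0
after  1: r0=0xf9 r1=0xfd r2=0x67 r3=0x64  N=1 Z=0
after  2: r0=0xf9 r1=0xf9 r2=0x67 r3=0x64  N=1 Z=0
-- IRQ taken; context saved, return-PC = 3 --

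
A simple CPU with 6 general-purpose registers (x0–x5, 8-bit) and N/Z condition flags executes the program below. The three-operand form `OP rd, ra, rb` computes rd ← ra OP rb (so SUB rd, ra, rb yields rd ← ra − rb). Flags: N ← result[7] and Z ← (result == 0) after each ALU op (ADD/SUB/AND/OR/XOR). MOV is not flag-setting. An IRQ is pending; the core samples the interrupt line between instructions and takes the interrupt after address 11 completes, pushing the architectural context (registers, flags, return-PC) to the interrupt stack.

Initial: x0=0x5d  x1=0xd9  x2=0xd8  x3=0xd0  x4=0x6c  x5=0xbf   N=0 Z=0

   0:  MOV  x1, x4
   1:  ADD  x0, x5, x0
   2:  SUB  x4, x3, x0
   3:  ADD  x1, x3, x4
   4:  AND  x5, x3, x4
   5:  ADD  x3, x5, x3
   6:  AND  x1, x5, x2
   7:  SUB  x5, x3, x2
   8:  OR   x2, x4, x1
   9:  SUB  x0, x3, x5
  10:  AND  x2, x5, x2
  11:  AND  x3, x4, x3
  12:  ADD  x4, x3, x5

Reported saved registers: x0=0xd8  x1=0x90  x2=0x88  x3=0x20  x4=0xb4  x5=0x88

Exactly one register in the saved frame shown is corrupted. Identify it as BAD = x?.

BAD = x2

after  0: x0=0x5d x1=0x6c x2=0xd8 x3=0xd0 x4=0x6c x5=0xbf  N=0 Z=0
after  1: x0=0x1c x1=0x6c x2=0xd8 x3=0xd0 x4=0x6c x5=0xbf  N=0 Z=0
after  2: x0=0x1c x1=0x6c x2=0xd8 x3=0xd0 x4=0xb4 x5=0xbf  N=1 Z=0
after  3: x0=0x1c x1=0x84 x2=0xd8 x3=0xd0 x4=0xb4 x5=0xbf  N=1 Z=0
after  4: x0=0x1c x1=0x84 x2=0xd8 x3=0xd0 x4=0xb4 x5=0x90  N=1 Z=0
after  5: x0=0x1c x1=0x84 x2=0xd8 x3=0x60 x4=0xb4 x5=0x90  N=0 Z=0
after  6: x0=0x1c x1=0x90 x2=0xd8 x3=0x60 x4=0xb4 x5=0x90  N=1 Z=0
after  7: x0=0x1c x1=0x90 x2=0xd8 x3=0x60 x4=0xb4 x5=0x88  N=1 Z=0
after  8: x0=0x1c x1=0x90 x2=0xb4 x3=0x60 x4=0xb4 x5=0x88  N=1 Z=0
after  9: x0=0xd8 x1=0x90 x2=0xb4 x3=0x60 x4=0xb4 x5=0x88  N=1 Z=0
after 10: x0=0xd8 x1=0x90 x2=0x80 x3=0x60 x4=0xb4 x5=0x88  N=1 Z=0
after 11: x0=0xd8 x1=0x90 x2=0x80 x3=0x20 x4=0xb4 x5=0x88  N=0 Z=0
-- IRQ taken; context saved, return-PC = 12 --
mismatch: x2: reported 0x88 vs actual 0x80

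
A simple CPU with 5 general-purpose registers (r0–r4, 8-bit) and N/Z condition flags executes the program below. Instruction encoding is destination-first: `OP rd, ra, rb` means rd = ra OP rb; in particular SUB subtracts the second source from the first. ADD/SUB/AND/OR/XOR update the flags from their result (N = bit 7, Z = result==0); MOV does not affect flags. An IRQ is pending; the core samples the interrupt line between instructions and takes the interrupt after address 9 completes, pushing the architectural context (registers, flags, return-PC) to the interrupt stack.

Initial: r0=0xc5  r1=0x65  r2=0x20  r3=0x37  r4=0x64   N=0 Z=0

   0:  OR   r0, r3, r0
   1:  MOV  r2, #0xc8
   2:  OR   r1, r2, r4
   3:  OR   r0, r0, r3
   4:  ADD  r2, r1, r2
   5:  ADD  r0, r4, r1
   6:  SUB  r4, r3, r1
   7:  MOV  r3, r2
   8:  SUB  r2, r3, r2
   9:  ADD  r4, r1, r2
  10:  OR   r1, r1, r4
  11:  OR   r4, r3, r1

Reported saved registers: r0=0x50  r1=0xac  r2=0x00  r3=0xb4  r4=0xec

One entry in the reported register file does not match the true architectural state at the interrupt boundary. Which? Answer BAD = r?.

after  0: r0=0xf7 r1=0x65 r2=0x20 r3=0x37 r4=0x64  N=1 Z=0
after  1: r0=0xf7 r1=0x65 r2=0xc8 r3=0x37 r4=0x64  N=1 Z=0
after  2: r0=0xf7 r1=0xec r2=0xc8 r3=0x37 r4=0x64  N=1 Z=0
after  3: r0=0xf7 r1=0xec r2=0xc8 r3=0x37 r4=0x64  N=1 Z=0
after  4: r0=0xf7 r1=0xec r2=0xb4 r3=0x37 r4=0x64  N=1 Z=0
after  5: r0=0x50 r1=0xec r2=0xb4 r3=0x37 r4=0x64  N=0 Z=0
after  6: r0=0x50 r1=0xec r2=0xb4 r3=0x37 r4=0x4b  N=0 Z=0
after  7: r0=0x50 r1=0xec r2=0xb4 r3=0xb4 r4=0x4b  N=0 Z=0
after  8: r0=0x50 r1=0xec r2=0x00 r3=0xb4 r4=0x4b  N=0 Z=1
after  9: r0=0x50 r1=0xec r2=0x00 r3=0xb4 r4=0xec  N=1 Z=0
-- IRQ taken; context saved, return-PC = 10 --
mismatch: r1: reported 0xac vs actual 0xec

BAD = r1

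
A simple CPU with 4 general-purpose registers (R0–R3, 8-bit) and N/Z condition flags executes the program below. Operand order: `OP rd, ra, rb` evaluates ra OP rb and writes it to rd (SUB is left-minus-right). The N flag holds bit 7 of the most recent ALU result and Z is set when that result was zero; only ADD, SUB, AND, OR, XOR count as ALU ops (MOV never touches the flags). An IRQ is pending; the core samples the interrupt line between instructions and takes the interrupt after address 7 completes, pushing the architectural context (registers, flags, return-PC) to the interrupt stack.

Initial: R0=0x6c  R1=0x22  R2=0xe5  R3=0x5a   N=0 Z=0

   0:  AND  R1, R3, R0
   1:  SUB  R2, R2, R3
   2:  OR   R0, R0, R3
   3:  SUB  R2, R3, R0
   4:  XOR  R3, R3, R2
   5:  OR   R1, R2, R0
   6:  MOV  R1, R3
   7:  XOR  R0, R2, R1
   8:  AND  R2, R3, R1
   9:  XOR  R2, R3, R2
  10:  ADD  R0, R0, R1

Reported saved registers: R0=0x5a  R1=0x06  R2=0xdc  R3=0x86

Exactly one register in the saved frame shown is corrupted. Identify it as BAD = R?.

BAD = R1

after  0: R0=0x6c R1=0x48 R2=0xe5 R3=0x5a  N=0 Z=0
after  1: R0=0x6c R1=0x48 R2=0x8b R3=0x5a  N=1 Z=0
after  2: R0=0x7e R1=0x48 R2=0x8b R3=0x5a  N=0 Z=0
after  3: R0=0x7e R1=0x48 R2=0xdc R3=0x5a  N=1 Z=0
after  4: R0=0x7e R1=0x48 R2=0xdc R3=0x86  N=1 Z=0
after  5: R0=0x7e R1=0xfe R2=0xdc R3=0x86  N=1 Z=0
after  6: R0=0x7e R1=0x86 R2=0xdc R3=0x86  N=1 Z=0
after  7: R0=0x5a R1=0x86 R2=0xdc R3=0x86  N=0 Z=0
-- IRQ taken; context saved, return-PC = 8 --
mismatch: R1: reported 0x06 vs actual 0x86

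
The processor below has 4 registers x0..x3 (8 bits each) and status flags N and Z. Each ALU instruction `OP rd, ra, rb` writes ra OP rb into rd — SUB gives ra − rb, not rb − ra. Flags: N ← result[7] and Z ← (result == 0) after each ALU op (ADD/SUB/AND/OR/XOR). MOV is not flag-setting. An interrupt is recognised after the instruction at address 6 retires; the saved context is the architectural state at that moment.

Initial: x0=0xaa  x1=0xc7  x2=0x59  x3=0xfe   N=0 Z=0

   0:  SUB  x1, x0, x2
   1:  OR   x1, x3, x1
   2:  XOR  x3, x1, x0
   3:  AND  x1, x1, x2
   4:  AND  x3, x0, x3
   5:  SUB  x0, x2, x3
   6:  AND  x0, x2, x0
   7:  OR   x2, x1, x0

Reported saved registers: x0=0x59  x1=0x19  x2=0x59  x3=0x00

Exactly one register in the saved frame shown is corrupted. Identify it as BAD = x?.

BAD = x1

after  0: x0=0xaa x1=0x51 x2=0x59 x3=0xfe  N=0 Z=0
after  1: x0=0xaa x1=0xff x2=0x59 x3=0xfe  N=1 Z=0
after  2: x0=0xaa x1=0xff x2=0x59 x3=0x55  N=0 Z=0
after  3: x0=0xaa x1=0x59 x2=0x59 x3=0x55  N=0 Z=0
after  4: x0=0xaa x1=0x59 x2=0x59 x3=0x00  N=0 Z=1
after  5: x0=0x59 x1=0x59 x2=0x59 x3=0x00  N=0 Z=0
after  6: x0=0x59 x1=0x59 x2=0x59 x3=0x00  N=0 Z=0
-- IRQ taken; context saved, return-PC = 7 --
mismatch: x1: reported 0x19 vs actual 0x59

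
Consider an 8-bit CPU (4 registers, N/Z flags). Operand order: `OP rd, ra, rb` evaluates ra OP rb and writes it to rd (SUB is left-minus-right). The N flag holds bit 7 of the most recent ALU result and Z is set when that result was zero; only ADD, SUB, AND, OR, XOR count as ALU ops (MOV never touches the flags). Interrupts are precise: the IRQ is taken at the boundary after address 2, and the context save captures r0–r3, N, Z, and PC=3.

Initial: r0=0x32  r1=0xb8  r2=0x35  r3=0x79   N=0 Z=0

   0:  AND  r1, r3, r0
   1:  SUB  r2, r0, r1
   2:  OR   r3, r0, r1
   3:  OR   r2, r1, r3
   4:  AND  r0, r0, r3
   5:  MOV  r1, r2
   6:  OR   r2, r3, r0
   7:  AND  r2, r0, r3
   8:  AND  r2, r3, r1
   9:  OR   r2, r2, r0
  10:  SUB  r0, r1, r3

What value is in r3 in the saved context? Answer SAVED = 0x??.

SAVED = 0x32

after  0: r0=0x32 r1=0x30 r2=0x35 r3=0x79  N=0 Z=0
after  1: r0=0x32 r1=0x30 r2=0x02 r3=0x79  N=0 Z=0
after  2: r0=0x32 r1=0x30 r2=0x02 r3=0x32  N=0 Z=0
-- IRQ taken; context saved, return-PC = 3 --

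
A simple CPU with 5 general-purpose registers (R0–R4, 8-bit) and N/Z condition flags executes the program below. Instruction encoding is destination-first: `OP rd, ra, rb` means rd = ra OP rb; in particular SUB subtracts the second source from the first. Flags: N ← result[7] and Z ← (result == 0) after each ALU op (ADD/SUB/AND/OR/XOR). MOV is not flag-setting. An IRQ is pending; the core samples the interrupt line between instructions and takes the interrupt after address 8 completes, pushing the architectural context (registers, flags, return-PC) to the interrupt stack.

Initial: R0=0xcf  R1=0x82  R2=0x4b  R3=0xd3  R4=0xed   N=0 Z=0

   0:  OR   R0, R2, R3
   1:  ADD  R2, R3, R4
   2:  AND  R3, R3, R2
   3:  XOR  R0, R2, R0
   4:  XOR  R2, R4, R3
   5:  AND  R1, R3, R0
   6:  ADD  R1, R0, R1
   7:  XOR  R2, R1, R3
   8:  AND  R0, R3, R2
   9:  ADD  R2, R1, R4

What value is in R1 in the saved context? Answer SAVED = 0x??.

after  0: R0=0xdb R1=0x82 R2=0x4b R3=0xd3 R4=0xed  N=1 Z=0
after  1: R0=0xdb R1=0x82 R2=0xc0 R3=0xd3 R4=0xed  N=1 Z=0
after  2: R0=0xdb R1=0x82 R2=0xc0 R3=0xc0 R4=0xed  N=1 Z=0
after  3: R0=0x1b R1=0x82 R2=0xc0 R3=0xc0 R4=0xed  N=0 Z=0
after  4: R0=0x1b R1=0x82 R2=0x2d R3=0xc0 R4=0xed  N=0 Z=0
after  5: R0=0x1b R1=0x00 R2=0x2d R3=0xc0 R4=0xed  N=0 Z=1
after  6: R0=0x1b R1=0x1b R2=0x2d R3=0xc0 R4=0xed  N=0 Z=0
after  7: R0=0x1b R1=0x1b R2=0xdb R3=0xc0 R4=0xed  N=1 Z=0
after  8: R0=0xc0 R1=0x1b R2=0xdb R3=0xc0 R4=0xed  N=1 Z=0
-- IRQ taken; context saved, return-PC = 9 --

SAVED = 0x1b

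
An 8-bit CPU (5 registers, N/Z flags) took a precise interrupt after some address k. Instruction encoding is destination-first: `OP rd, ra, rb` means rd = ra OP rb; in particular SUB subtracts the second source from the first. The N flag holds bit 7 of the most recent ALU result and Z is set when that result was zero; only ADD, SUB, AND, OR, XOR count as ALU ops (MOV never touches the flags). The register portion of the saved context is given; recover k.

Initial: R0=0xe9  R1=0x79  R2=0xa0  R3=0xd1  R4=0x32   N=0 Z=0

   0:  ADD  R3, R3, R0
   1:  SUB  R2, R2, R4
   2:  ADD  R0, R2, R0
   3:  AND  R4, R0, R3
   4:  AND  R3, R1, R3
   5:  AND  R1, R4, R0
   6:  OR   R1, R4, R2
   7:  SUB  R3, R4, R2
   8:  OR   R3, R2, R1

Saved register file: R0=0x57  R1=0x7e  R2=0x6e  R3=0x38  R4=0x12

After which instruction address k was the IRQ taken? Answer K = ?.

after  0: R0=0xe9 R1=0x79 R2=0xa0 R3=0xba R4=0x32  N=1 Z=0
after  1: R0=0xe9 R1=0x79 R2=0x6e R3=0xba R4=0x32  N=0 Z=0
after  2: R0=0x57 R1=0x79 R2=0x6e R3=0xba R4=0x32  N=0 Z=0
after  3: R0=0x57 R1=0x79 R2=0x6e R3=0xba R4=0x12  N=0 Z=0
after  4: R0=0x57 R1=0x79 R2=0x6e R3=0x38 R4=0x12  N=0 Z=0
after  5: R0=0x57 R1=0x12 R2=0x6e R3=0x38 R4=0x12  N=0 Z=0
after  6: R0=0x57 R1=0x7e R2=0x6e R3=0x38 R4=0x12  N=0 Z=0
-- IRQ taken; context saved, return-PC = 7 --

K = 6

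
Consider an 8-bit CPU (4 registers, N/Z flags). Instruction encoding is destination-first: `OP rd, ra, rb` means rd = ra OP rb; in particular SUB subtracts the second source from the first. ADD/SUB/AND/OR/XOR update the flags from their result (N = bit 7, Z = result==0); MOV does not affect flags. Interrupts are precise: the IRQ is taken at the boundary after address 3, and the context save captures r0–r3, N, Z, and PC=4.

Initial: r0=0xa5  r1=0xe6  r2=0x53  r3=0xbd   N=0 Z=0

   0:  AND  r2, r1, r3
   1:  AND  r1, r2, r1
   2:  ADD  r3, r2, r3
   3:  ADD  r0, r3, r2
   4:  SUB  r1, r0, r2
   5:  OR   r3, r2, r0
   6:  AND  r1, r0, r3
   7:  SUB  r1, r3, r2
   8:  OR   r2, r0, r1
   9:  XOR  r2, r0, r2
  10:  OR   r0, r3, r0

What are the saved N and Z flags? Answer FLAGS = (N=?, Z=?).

FLAGS = (N=0, Z=0)

after  0: r0=0xa5 r1=0xe6 r2=0xa4 r3=0xbd  N=1 Z=0
after  1: r0=0xa5 r1=0xa4 r2=0xa4 r3=0xbd  N=1 Z=0
after  2: r0=0xa5 r1=0xa4 r2=0xa4 r3=0x61  N=0 Z=0
after  3: r0=0x05 r1=0xa4 r2=0xa4 r3=0x61  N=0 Z=0
-- IRQ taken; context saved, return-PC = 4 --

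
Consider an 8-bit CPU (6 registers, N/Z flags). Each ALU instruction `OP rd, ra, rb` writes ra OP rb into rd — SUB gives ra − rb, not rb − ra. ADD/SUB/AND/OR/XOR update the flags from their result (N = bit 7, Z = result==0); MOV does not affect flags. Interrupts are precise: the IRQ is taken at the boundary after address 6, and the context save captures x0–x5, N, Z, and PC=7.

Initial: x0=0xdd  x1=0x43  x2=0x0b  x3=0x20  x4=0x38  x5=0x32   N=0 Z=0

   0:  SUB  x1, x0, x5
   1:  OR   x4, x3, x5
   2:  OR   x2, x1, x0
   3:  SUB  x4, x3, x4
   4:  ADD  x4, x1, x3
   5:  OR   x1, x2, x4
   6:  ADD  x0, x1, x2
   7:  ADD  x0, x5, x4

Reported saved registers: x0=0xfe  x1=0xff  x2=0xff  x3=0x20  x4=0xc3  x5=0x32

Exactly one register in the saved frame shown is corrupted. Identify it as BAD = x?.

after  0: x0=0xdd x1=0xab x2=0x0b x3=0x20 x4=0x38 x5=0x32  N=1 Z=0
after  1: x0=0xdd x1=0xab x2=0x0b x3=0x20 x4=0x32 x5=0x32  N=0 Z=0
after  2: x0=0xdd x1=0xab x2=0xff x3=0x20 x4=0x32 x5=0x32  N=1 Z=0
after  3: x0=0xdd x1=0xab x2=0xff x3=0x20 x4=0xee x5=0x32  N=1 Z=0
after  4: x0=0xdd x1=0xab x2=0xff x3=0x20 x4=0xcb x5=0x32  N=1 Z=0
after  5: x0=0xdd x1=0xff x2=0xff x3=0x20 x4=0xcb x5=0x32  N=1 Z=0
after  6: x0=0xfe x1=0xff x2=0xff x3=0x20 x4=0xcb x5=0x32  N=1 Z=0
-- IRQ taken; context saved, return-PC = 7 --
mismatch: x4: reported 0xc3 vs actual 0xcb

BAD = x4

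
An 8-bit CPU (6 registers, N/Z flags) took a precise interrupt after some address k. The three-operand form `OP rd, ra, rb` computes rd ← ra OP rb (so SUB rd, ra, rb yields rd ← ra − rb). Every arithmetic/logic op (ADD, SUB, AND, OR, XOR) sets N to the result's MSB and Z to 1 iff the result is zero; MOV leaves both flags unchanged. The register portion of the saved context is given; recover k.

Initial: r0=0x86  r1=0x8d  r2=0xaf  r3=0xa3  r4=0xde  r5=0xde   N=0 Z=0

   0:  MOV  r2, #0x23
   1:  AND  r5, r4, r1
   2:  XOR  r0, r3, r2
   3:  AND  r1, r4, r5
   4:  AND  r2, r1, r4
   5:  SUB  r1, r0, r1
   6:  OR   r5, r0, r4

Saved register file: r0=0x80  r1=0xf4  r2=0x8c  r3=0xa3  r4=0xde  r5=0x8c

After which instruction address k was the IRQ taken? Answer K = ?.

after  0: r0=0x86 r1=0x8d r2=0x23 r3=0xa3 r4=0xde r5=0xde  N=0 Z=0
after  1: r0=0x86 r1=0x8d r2=0x23 r3=0xa3 r4=0xde r5=0x8c  N=1 Z=0
after  2: r0=0x80 r1=0x8d r2=0x23 r3=0xa3 r4=0xde r5=0x8c  N=1 Z=0
after  3: r0=0x80 r1=0x8c r2=0x23 r3=0xa3 r4=0xde r5=0x8c  N=1 Z=0
after  4: r0=0x80 r1=0x8c r2=0x8c r3=0xa3 r4=0xde r5=0x8c  N=1 Z=0
after  5: r0=0x80 r1=0xf4 r2=0x8c r3=0xa3 r4=0xde r5=0x8c  N=1 Z=0
-- IRQ taken; context saved, return-PC = 6 --

K = 5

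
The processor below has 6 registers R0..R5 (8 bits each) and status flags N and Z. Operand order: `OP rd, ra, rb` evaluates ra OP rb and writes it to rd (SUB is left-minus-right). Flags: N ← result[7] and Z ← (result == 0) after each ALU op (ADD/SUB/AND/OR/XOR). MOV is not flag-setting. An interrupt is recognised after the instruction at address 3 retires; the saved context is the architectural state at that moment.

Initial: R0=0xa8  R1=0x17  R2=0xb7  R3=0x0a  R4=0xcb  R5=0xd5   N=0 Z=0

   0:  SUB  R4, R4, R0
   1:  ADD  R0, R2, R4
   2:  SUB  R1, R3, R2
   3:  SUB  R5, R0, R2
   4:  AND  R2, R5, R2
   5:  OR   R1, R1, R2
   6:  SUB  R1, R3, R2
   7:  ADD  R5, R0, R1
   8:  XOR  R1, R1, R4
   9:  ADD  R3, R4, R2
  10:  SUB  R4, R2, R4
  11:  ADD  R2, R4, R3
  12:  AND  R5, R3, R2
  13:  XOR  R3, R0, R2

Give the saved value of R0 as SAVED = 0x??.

after  0: R0=0xa8 R1=0x17 R2=0xb7 R3=0x0a R4=0x23 R5=0xd5  N=0 Z=0
after  1: R0=0xda R1=0x17 R2=0xb7 R3=0x0a R4=0x23 R5=0xd5  N=1 Z=0
after  2: R0=0xda R1=0x53 R2=0xb7 R3=0x0a R4=0x23 R5=0xd5  N=0 Z=0
after  3: R0=0xda R1=0x53 R2=0xb7 R3=0x0a R4=0x23 R5=0x23  N=0 Z=0
-- IRQ taken; context saved, return-PC = 4 --

SAVED = 0xda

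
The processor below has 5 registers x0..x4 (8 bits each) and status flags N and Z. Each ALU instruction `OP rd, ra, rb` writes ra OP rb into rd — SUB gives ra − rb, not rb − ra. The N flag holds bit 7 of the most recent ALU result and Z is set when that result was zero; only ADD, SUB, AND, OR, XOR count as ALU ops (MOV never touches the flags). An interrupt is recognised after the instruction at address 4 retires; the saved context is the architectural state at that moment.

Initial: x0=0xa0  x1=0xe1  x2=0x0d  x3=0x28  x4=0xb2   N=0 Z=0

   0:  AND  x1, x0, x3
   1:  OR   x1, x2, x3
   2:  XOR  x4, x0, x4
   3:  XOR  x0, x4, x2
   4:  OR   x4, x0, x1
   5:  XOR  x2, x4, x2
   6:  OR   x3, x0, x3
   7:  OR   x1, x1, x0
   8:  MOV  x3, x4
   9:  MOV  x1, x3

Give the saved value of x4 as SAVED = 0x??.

SAVED = 0x3f

after  0: x0=0xa0 x1=0x20 x2=0x0d x3=0x28 x4=0xb2  N=0 Z=0
after  1: x0=0xa0 x1=0x2d x2=0x0d x3=0x28 x4=0xb2  N=0 Z=0
after  2: x0=0xa0 x1=0x2d x2=0x0d x3=0x28 x4=0x12  N=0 Z=0
after  3: x0=0x1f x1=0x2d x2=0x0d x3=0x28 x4=0x12  N=0 Z=0
after  4: x0=0x1f x1=0x2d x2=0x0d x3=0x28 x4=0x3f  N=0 Z=0
-- IRQ taken; context saved, return-PC = 5 --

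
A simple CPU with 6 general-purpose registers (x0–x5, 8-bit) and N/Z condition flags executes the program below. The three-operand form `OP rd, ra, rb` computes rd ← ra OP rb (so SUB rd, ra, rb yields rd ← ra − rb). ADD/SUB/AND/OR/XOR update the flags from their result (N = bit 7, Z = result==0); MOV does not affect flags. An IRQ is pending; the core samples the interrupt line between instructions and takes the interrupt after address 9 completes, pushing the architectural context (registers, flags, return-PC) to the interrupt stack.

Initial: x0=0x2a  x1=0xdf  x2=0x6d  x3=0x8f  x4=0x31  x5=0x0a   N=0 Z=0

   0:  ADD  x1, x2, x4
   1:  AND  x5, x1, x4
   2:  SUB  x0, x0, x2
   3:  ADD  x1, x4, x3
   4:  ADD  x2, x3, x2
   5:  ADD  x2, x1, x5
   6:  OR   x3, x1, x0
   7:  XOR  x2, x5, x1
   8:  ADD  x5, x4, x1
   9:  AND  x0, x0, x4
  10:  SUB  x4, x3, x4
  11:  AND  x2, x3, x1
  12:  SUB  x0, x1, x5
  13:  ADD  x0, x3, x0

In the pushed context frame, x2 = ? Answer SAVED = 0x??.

SAVED = 0xd0

after  0: x0=0x2a x1=0x9e x2=0x6d x3=0x8f x4=0x31 x5=0x0a  N=1 Z=0
after  1: x0=0x2a x1=0x9e x2=0x6d x3=0x8f x4=0x31 x5=0x10  N=0 Z=0
after  2: x0=0xbd x1=0x9e x2=0x6d x3=0x8f x4=0x31 x5=0x10  N=1 Z=0
after  3: x0=0xbd x1=0xc0 x2=0x6d x3=0x8f x4=0x31 x5=0x10  N=1 Z=0
after  4: x0=0xbd x1=0xc0 x2=0xfc x3=0x8f x4=0x31 x5=0x10  N=1 Z=0
after  5: x0=0xbd x1=0xc0 x2=0xd0 x3=0x8f x4=0x31 x5=0x10  N=1 Z=0
after  6: x0=0xbd x1=0xc0 x2=0xd0 x3=0xfd x4=0x31 x5=0x10  N=1 Z=0
after  7: x0=0xbd x1=0xc0 x2=0xd0 x3=0xfd x4=0x31 x5=0x10  N=1 Z=0
after  8: x0=0xbd x1=0xc0 x2=0xd0 x3=0xfd x4=0x31 x5=0xf1  N=1 Z=0
after  9: x0=0x31 x1=0xc0 x2=0xd0 x3=0xfd x4=0x31 x5=0xf1  N=0 Z=0
-- IRQ taken; context saved, return-PC = 10 --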